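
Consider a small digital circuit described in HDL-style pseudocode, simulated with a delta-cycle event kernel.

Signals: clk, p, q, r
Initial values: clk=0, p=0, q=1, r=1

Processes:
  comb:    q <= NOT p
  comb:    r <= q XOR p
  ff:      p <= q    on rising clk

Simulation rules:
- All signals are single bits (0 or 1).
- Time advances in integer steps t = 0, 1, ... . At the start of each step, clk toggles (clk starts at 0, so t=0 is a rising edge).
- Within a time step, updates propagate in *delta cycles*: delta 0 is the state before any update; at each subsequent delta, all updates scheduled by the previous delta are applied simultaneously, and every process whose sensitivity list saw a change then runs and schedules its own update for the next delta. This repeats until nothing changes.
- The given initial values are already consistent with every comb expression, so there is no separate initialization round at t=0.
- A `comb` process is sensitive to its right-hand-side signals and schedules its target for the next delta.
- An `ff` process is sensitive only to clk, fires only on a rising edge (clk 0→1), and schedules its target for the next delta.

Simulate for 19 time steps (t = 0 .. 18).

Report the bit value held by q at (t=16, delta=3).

0

t0.Δ0 q=1 r=1 clk=0 p=0
t0.Δ1 q=1 r=1 clk=1 p=0
t0.Δ2 q=1 r=1 clk=1 p=1
t0.Δ3 q=0 r=0 clk=1 p=1
t0.Δ4 q=0 r=1 clk=1 p=1
t1.Δ0 q=0 r=1 clk=1 p=1
t1.Δ1 q=0 r=1 clk=0 p=1
t2.Δ0 q=0 r=1 clk=0 p=1
t2.Δ1 q=0 r=1 clk=1 p=1
t2.Δ2 q=0 r=1 clk=1 p=0
t2.Δ3 q=1 r=0 clk=1 p=0
t2.Δ4 q=1 r=1 clk=1 p=0
t3.Δ0 q=1 r=1 clk=1 p=0
t3.Δ1 q=1 r=1 clk=0 p=0
t4.Δ0 q=1 r=1 clk=0 p=0
t4.Δ1 q=1 r=1 clk=1 p=0
t4.Δ2 q=1 r=1 clk=1 p=1
t4.Δ3 q=0 r=0 clk=1 p=1
t4.Δ4 q=0 r=1 clk=1 p=1
t5.Δ0 q=0 r=1 clk=1 p=1
t5.Δ1 q=0 r=1 clk=0 p=1
t6.Δ0 q=0 r=1 clk=0 p=1
t6.Δ1 q=0 r=1 clk=1 p=1
t6.Δ2 q=0 r=1 clk=1 p=0
t6.Δ3 q=1 r=0 clk=1 p=0
t6.Δ4 q=1 r=1 clk=1 p=0
t7.Δ0 q=1 r=1 clk=1 p=0
t7.Δ1 q=1 r=1 clk=0 p=0
t8.Δ0 q=1 r=1 clk=0 p=0
t8.Δ1 q=1 r=1 clk=1 p=0
t8.Δ2 q=1 r=1 clk=1 p=1
t8.Δ3 q=0 r=0 clk=1 p=1
t8.Δ4 q=0 r=1 clk=1 p=1
t9.Δ0 q=0 r=1 clk=1 p=1
t9.Δ1 q=0 r=1 clk=0 p=1
t10.Δ0 q=0 r=1 clk=0 p=1
t10.Δ1 q=0 r=1 clk=1 p=1
t10.Δ2 q=0 r=1 clk=1 p=0
t10.Δ3 q=1 r=0 clk=1 p=0
t10.Δ4 q=1 r=1 clk=1 p=0
t11.Δ0 q=1 r=1 clk=1 p=0
t11.Δ1 q=1 r=1 clk=0 p=0
t12.Δ0 q=1 r=1 clk=0 p=0
t12.Δ1 q=1 r=1 clk=1 p=0
t12.Δ2 q=1 r=1 clk=1 p=1
t12.Δ3 q=0 r=0 clk=1 p=1
t12.Δ4 q=0 r=1 clk=1 p=1
t13.Δ0 q=0 r=1 clk=1 p=1
t13.Δ1 q=0 r=1 clk=0 p=1
t14.Δ0 q=0 r=1 clk=0 p=1
t14.Δ1 q=0 r=1 clk=1 p=1
t14.Δ2 q=0 r=1 clk=1 p=0
t14.Δ3 q=1 r=0 clk=1 p=0
t14.Δ4 q=1 r=1 clk=1 p=0
t15.Δ0 q=1 r=1 clk=1 p=0
t15.Δ1 q=1 r=1 clk=0 p=0
t16.Δ0 q=1 r=1 clk=0 p=0
t16.Δ1 q=1 r=1 clk=1 p=0
t16.Δ2 q=1 r=1 clk=1 p=1
t16.Δ3 q=0 r=0 clk=1 p=1
t16.Δ4 q=0 r=1 clk=1 p=1
t17.Δ0 q=0 r=1 clk=1 p=1
t17.Δ1 q=0 r=1 clk=0 p=1
t18.Δ0 q=0 r=1 clk=0 p=1
t18.Δ1 q=0 r=1 clk=1 p=1
t18.Δ2 q=0 r=1 clk=1 p=0
t18.Δ3 q=1 r=0 clk=1 p=0
t18.Δ4 q=1 r=1 clk=1 p=0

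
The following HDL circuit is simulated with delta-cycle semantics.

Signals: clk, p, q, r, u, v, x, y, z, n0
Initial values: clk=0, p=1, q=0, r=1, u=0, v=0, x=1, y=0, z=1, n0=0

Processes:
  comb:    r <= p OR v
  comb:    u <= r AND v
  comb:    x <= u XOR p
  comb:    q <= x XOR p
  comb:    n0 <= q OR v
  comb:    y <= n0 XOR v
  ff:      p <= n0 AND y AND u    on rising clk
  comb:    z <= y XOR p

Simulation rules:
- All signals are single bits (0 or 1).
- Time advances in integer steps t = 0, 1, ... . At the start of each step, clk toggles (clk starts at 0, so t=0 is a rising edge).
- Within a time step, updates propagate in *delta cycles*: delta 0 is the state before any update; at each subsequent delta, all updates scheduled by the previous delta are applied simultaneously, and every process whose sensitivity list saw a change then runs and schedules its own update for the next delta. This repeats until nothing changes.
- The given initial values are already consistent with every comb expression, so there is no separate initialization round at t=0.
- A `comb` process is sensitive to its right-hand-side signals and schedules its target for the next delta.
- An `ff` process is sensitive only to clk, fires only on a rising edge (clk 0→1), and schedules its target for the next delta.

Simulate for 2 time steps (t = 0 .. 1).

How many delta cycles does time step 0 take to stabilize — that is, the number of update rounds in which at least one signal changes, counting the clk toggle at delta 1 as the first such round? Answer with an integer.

t=0 Δ0: x=1 z=1 clk=0 q=0 p=1 u=0 n0=0 y=0 v=0 r=1
  Δ1: clk:0→1
  Δ2: p:1→0
  Δ3: x:1→0, z:1→0, q:0→1, r:1→0
  Δ4: q:1→0, n0:0→1
  Δ5: n0:1→0, y:0→1
  Δ6: z:0→1, y:1→0
  Δ7: z:1→0
  (7Δ to stable)
t=1 Δ0: x=0 z=0 clk=1 q=0 p=0 u=0 n0=0 y=0 v=0 r=0
  Δ1: clk:1→0
  (1Δ to stable)

7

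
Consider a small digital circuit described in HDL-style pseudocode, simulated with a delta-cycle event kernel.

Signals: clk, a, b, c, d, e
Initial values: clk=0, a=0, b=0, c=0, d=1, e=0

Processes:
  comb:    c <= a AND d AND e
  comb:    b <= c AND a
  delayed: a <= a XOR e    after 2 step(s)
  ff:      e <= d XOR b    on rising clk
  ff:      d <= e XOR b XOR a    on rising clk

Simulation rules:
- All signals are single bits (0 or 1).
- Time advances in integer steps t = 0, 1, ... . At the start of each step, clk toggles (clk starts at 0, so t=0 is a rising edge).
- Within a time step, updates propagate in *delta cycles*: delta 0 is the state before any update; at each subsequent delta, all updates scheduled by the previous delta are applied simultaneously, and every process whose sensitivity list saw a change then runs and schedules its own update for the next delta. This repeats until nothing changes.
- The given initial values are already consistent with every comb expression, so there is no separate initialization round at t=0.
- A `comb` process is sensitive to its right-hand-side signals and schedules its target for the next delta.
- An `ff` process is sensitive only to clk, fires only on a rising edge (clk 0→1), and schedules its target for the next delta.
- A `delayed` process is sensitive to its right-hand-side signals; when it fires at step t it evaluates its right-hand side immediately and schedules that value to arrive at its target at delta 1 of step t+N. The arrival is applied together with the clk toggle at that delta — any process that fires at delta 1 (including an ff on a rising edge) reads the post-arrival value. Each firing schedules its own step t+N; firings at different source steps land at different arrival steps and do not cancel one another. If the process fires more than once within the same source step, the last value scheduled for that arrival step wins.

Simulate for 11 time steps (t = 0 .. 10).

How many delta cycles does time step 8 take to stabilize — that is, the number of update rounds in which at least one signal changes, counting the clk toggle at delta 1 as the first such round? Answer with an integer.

2

[bits: b,e,clk,c,d,a]
t=0: Δ0=000010 Δ1=001010 Δ2=011000 | 2Δ
t=1: Δ0=011000 Δ1=010000 | 1Δ
t=2: Δ0=010000 Δ1=011001 Δ2=001001 | 2Δ
t=3: Δ0=001001 Δ1=000001 | 1Δ
t=4: Δ0=000001 Δ1=001001 Δ2=001011 | 2Δ
t=5: Δ0=001011 Δ1=000011 | 1Δ
t=6: Δ0=000011 Δ1=001011 Δ2=011011 Δ3=011111 Δ4=111111 | 4Δ
t=7: Δ0=111111 Δ1=110111 | 1Δ
t=8: Δ0=110111 Δ1=111110 Δ2=001000 | 2Δ
t=9: Δ0=001000 Δ1=000000 | 1Δ
t=10: Δ0=000000 Δ1=001000 | 1Δ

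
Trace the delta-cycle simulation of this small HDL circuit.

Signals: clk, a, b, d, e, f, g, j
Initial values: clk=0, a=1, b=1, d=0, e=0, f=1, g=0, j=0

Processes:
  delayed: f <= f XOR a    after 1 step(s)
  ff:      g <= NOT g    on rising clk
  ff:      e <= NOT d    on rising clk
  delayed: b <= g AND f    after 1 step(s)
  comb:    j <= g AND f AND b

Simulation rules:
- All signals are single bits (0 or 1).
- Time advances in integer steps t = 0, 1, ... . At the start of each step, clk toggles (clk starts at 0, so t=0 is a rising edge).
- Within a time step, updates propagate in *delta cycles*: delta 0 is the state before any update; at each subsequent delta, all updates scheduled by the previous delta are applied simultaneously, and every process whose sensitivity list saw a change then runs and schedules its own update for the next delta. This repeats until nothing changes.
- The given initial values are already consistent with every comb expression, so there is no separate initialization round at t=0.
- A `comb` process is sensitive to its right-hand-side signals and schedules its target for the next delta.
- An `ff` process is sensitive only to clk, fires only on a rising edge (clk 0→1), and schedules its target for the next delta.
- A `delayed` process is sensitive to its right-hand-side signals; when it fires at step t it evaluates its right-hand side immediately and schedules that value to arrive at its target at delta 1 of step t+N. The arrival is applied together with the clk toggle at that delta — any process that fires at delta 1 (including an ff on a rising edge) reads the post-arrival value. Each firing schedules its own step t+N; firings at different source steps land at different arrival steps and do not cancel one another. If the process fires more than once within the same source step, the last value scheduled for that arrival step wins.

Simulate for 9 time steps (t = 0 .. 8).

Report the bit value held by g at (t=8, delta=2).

t=0 Δ0: j=0 d=0 g=0 a=1 f=1 b=1 e=0 clk=0
  Δ1: clk:0→1
  Δ2: g:0→1, e:0→1
  Δ3: j:0→1
  (3Δ to stable)
t=1 Δ0: j=1 d=0 g=1 a=1 f=1 b=1 e=1 clk=1
  Δ1: clk:1→0
  (1Δ to stable)
t=2 Δ0: j=1 d=0 g=1 a=1 f=1 b=1 e=1 clk=0
  Δ1: clk:0→1
  Δ2: g:1→0
  Δ3: j:1→0
  (3Δ to stable)
t=3 Δ0: j=0 d=0 g=0 a=1 f=1 b=1 e=1 clk=1
  Δ1: b:1→0, clk:1→0
  (1Δ to stable)
t=4 Δ0: j=0 d=0 g=0 a=1 f=1 b=0 e=1 clk=0
  Δ1: clk:0→1
  Δ2: g:0→1
  (2Δ to stable)
t=5 Δ0: j=0 d=0 g=1 a=1 f=1 b=0 e=1 clk=1
  Δ1: b:0→1, clk:1→0
  Δ2: j:0→1
  (2Δ to stable)
t=6 Δ0: j=1 d=0 g=1 a=1 f=1 b=1 e=1 clk=0
  Δ1: clk:0→1
  Δ2: g:1→0
  Δ3: j:1→0
  (3Δ to stable)
t=7 Δ0: j=0 d=0 g=0 a=1 f=1 b=1 e=1 clk=1
  Δ1: b:1→0, clk:1→0
  (1Δ to stable)
t=8 Δ0: j=0 d=0 g=0 a=1 f=1 b=0 e=1 clk=0
  Δ1: clk:0→1
  Δ2: g:0→1
  (2Δ to stable)

1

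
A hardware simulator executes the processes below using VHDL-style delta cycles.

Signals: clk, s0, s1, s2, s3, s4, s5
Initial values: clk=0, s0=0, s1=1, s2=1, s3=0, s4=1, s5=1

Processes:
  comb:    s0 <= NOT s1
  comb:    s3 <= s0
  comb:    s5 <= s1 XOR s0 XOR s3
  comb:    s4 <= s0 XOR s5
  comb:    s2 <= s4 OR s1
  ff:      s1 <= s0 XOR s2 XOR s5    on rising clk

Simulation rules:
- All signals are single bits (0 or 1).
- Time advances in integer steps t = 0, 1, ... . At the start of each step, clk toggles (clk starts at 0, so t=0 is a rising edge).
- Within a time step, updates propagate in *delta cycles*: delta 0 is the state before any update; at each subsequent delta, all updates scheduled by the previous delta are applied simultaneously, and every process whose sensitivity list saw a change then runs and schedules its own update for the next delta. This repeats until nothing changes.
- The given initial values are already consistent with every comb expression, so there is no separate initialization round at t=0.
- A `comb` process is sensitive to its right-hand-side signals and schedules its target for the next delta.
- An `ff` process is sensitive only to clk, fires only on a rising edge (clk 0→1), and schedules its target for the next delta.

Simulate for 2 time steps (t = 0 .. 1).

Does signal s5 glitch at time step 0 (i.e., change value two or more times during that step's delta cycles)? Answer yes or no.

t=0 Δ0: s0=0 s3=0 s4=1 clk=0 s2=1 s1=1 s5=1
  Δ1: clk:0→1
  Δ2: s1:1→0
  Δ3: s0:0→1, s5:1→0
  Δ4: s3:0→1, s5:0→1
  Δ5: s4:1→0, s5:1→0
  Δ6: s4:0→1, s2:1→0
  Δ7: s2:0→1
  (7Δ to stable)
t=1 Δ0: s0=1 s3=1 s4=1 clk=1 s2=1 s1=0 s5=0
  Δ1: clk:1→0
  (1Δ to stable)

yes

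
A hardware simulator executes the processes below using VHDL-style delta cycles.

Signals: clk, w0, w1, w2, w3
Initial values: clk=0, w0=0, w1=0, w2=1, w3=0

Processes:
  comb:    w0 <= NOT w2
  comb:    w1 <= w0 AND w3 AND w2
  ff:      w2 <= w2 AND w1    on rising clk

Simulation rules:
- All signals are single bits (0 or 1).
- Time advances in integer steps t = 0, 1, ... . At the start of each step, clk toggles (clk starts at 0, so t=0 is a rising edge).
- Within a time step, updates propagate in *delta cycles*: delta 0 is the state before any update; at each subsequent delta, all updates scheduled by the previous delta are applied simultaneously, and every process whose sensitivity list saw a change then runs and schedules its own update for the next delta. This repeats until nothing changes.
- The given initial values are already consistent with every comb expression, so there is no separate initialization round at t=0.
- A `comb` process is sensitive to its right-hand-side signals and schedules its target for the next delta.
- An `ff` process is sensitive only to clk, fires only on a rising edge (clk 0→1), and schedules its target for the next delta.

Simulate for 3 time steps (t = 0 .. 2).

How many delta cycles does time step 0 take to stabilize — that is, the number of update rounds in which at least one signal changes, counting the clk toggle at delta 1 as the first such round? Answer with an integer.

t0.Δ0 clk=0 w0=0 w3=0 w1=0 w2=1
t0.Δ1 clk=1 w0=0 w3=0 w1=0 w2=1
t0.Δ2 clk=1 w0=0 w3=0 w1=0 w2=0
t0.Δ3 clk=1 w0=1 w3=0 w1=0 w2=0
t1.Δ0 clk=1 w0=1 w3=0 w1=0 w2=0
t1.Δ1 clk=0 w0=1 w3=0 w1=0 w2=0
t2.Δ0 clk=0 w0=1 w3=0 w1=0 w2=0
t2.Δ1 clk=1 w0=1 w3=0 w1=0 w2=0

3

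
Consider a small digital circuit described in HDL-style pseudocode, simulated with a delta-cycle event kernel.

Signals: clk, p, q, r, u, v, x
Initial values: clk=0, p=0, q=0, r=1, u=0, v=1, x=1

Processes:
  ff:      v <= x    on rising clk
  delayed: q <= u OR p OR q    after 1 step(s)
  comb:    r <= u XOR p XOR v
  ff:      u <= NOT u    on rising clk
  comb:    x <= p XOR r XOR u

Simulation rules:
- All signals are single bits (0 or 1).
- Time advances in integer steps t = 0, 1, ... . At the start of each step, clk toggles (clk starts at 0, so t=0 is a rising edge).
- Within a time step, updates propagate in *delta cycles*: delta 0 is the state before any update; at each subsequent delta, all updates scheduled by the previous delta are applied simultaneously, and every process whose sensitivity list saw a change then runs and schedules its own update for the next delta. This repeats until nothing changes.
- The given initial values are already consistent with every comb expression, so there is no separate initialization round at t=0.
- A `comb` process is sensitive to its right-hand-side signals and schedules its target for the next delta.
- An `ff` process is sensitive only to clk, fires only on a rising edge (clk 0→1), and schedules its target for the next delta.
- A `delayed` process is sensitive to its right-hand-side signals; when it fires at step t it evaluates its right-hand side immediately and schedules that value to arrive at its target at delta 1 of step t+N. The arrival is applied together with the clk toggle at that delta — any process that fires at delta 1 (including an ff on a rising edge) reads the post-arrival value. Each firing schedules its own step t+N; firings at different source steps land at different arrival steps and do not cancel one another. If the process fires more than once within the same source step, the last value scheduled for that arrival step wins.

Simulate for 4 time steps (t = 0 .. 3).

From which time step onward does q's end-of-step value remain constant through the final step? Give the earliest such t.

t0.Δ0 x=1 r=1 u=0 v=1 q=0 p=0 clk=0
t0.Δ1 x=1 r=1 u=0 v=1 q=0 p=0 clk=1
t0.Δ2 x=1 r=1 u=1 v=1 q=0 p=0 clk=1
t0.Δ3 x=0 r=0 u=1 v=1 q=0 p=0 clk=1
t0.Δ4 x=1 r=0 u=1 v=1 q=0 p=0 clk=1
t1.Δ0 x=1 r=0 u=1 v=1 q=0 p=0 clk=1
t1.Δ1 x=1 r=0 u=1 v=1 q=1 p=0 clk=0
t2.Δ0 x=1 r=0 u=1 v=1 q=1 p=0 clk=0
t2.Δ1 x=1 r=0 u=1 v=1 q=1 p=0 clk=1
t2.Δ2 x=1 r=0 u=0 v=1 q=1 p=0 clk=1
t2.Δ3 x=0 r=1 u=0 v=1 q=1 p=0 clk=1
t2.Δ4 x=1 r=1 u=0 v=1 q=1 p=0 clk=1
t3.Δ0 x=1 r=1 u=0 v=1 q=1 p=0 clk=1
t3.Δ1 x=1 r=1 u=0 v=1 q=1 p=0 clk=0

1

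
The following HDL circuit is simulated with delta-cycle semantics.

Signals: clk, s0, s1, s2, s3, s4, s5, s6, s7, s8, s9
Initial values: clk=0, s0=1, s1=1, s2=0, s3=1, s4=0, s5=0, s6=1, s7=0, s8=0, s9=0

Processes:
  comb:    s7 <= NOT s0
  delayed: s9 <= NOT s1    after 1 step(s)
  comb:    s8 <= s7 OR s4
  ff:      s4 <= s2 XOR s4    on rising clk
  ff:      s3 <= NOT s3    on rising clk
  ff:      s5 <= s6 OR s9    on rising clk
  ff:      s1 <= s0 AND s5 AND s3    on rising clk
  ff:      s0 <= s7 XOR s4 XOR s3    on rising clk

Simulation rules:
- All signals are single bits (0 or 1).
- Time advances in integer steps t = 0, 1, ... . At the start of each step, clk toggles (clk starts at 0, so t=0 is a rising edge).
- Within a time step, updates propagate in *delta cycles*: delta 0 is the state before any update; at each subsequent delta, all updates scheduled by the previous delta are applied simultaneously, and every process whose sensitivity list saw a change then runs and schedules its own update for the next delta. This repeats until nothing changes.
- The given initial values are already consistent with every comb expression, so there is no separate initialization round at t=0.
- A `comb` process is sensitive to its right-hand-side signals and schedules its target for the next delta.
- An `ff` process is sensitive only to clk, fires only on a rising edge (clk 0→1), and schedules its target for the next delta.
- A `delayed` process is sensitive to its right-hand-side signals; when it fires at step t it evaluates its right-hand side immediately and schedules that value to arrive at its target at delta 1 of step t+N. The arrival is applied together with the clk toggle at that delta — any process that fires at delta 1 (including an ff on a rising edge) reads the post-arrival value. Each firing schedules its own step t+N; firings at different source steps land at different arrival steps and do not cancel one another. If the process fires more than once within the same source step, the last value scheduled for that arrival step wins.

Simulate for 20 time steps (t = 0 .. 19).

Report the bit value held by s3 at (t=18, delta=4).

[bits: s2,clk,s0,s1,s3,s8,s7,s5,s6,s4,s9]
t=0: Δ0=00111000100 Δ1=01111000100 Δ2=01100001100 | 2Δ
t=1: Δ0=01100001100 Δ1=00100001101 | 1Δ
t=2: Δ0=00100001101 Δ1=01100001101 Δ2=01001001101 Δ3=01001011101 Δ4=01001111101 | 4Δ
t=3: Δ0=01001111101 Δ1=00001111101 | 1Δ
t=4: Δ0=00001111101 Δ1=01001111101 Δ2=01000111101 | 2Δ
t=5: Δ0=01000111101 Δ1=00000111101 | 1Δ
t=6: Δ0=00000111101 Δ1=01000111101 Δ2=01101111101 Δ3=01101101101 Δ4=01101001101 | 4Δ
t=7: Δ0=01101001101 Δ1=00101001101 | 1Δ
t=8: Δ0=00101001101 Δ1=01101001101 Δ2=01110001101 | 2Δ
t=9: Δ0=01110001101 Δ1=00110001100 | 1Δ
t=10: Δ0=00110001100 Δ1=01110001100 Δ2=01001001100 Δ3=01001011100 Δ4=01001111100 | 4Δ
t=11: Δ0=01001111100 Δ1=00001111101 | 1Δ
t=12: Δ0=00001111101 Δ1=01001111101 Δ2=01000111101 | 2Δ
t=13: Δ0=01000111101 Δ1=00000111101 | 1Δ
t=14: Δ0=00000111101 Δ1=01000111101 Δ2=01101111101 Δ3=01101101101 Δ4=01101001101 | 4Δ
t=15: Δ0=01101001101 Δ1=00101001101 | 1Δ
t=16: Δ0=00101001101 Δ1=01101001101 Δ2=01110001101 | 2Δ
t=17: Δ0=01110001101 Δ1=00110001100 | 1Δ
t=18: Δ0=00110001100 Δ1=01110001100 Δ2=01001001100 Δ3=01001011100 Δ4=01001111100 | 4Δ
t=19: Δ0=01001111100 Δ1=00001111101 | 1Δ

1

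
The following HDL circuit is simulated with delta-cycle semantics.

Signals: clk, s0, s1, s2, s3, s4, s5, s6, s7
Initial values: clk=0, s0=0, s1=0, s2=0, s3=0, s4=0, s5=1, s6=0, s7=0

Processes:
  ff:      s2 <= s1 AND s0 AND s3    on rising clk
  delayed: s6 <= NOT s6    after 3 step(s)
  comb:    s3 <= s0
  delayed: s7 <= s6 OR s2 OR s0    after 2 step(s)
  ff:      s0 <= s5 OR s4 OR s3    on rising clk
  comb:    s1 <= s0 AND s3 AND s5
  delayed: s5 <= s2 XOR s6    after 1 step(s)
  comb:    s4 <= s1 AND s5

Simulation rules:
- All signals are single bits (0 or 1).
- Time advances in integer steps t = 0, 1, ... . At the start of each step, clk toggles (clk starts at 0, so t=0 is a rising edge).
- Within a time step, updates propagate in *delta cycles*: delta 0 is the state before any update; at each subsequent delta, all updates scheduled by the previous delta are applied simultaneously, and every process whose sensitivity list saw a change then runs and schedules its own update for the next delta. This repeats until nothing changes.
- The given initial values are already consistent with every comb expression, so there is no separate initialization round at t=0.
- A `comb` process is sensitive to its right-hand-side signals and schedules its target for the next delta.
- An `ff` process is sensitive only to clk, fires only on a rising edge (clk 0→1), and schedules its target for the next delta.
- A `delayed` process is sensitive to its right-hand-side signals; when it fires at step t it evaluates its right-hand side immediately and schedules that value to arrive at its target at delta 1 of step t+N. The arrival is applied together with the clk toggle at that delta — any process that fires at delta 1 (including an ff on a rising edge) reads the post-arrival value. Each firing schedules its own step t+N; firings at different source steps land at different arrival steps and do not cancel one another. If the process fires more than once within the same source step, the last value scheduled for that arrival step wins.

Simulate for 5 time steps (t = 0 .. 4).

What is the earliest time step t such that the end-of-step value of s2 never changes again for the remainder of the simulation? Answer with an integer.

2

[bits: clk,s1,s5,s7,s0,s6,s4,s2,s3]
t=0: Δ0=001000000 Δ1=101000000 Δ2=101010000 Δ3=101010001 Δ4=111010001 Δ5=111010101 | 5Δ
t=1: Δ0=111010101 Δ1=011010101 | 1Δ
t=2: Δ0=011010101 Δ1=111110101 Δ2=111110111 | 2Δ
t=3: Δ0=111110111 Δ1=011110111 | 1Δ
t=4: Δ0=011110111 Δ1=111110111 | 1Δ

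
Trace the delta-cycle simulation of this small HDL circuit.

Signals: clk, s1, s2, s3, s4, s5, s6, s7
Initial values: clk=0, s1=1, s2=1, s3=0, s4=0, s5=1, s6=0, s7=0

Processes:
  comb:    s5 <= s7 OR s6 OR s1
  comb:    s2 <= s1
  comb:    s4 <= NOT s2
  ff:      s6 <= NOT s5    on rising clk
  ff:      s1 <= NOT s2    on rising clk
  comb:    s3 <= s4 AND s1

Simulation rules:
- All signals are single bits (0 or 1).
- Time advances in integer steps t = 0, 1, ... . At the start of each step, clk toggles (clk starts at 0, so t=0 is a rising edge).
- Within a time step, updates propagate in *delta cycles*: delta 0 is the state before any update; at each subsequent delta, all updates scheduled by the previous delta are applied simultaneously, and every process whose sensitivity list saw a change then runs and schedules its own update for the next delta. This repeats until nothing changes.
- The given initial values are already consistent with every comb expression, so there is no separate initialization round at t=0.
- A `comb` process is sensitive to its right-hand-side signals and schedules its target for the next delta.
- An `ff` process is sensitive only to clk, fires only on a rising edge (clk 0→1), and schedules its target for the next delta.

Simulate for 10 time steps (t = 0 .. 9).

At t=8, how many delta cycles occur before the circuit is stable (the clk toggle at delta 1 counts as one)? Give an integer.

4

[bits: s7,s1,clk,s2,s5,s6,s4,s3]
t=0: Δ0=01011000 Δ1=01111000 Δ2=00111000 Δ3=00100000 Δ4=00100010 | 4Δ
t=1: Δ0=00100010 Δ1=00000010 | 1Δ
t=2: Δ0=00000010 Δ1=00100010 Δ2=01100110 Δ3=01111111 Δ4=01111101 Δ5=01111100 | 5Δ
t=3: Δ0=01111100 Δ1=01011100 | 1Δ
t=4: Δ0=01011100 Δ1=01111100 Δ2=00111000 Δ3=00100000 Δ4=00100010 | 4Δ
t=5: Δ0=00100010 Δ1=00000010 | 1Δ
t=6: Δ0=00000010 Δ1=00100010 Δ2=01100110 Δ3=01111111 Δ4=01111101 Δ5=01111100 | 5Δ
t=7: Δ0=01111100 Δ1=01011100 | 1Δ
t=8: Δ0=01011100 Δ1=01111100 Δ2=00111000 Δ3=00100000 Δ4=00100010 | 4Δ
t=9: Δ0=00100010 Δ1=00000010 | 1Δ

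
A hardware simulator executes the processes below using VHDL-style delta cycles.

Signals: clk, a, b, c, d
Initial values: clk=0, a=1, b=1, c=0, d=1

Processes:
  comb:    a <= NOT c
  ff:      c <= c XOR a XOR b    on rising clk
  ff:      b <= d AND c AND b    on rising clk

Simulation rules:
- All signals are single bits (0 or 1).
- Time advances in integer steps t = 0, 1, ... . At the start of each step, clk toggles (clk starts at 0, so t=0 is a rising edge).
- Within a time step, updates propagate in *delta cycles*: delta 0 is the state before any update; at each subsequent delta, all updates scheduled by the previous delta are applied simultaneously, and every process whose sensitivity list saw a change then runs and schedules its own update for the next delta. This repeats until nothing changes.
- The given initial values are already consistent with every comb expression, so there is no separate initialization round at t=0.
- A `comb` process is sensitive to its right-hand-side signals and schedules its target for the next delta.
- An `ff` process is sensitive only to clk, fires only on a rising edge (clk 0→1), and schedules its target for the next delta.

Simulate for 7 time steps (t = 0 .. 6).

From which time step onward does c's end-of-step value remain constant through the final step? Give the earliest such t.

[bits: b,clk,a,c,d]
t=0: Δ0=10101 Δ1=11101 Δ2=01101 | 2Δ
t=1: Δ0=01101 Δ1=00101 | 1Δ
t=2: Δ0=00101 Δ1=01101 Δ2=01111 Δ3=01011 | 3Δ
t=3: Δ0=01011 Δ1=00011 | 1Δ
t=4: Δ0=00011 Δ1=01011 | 1Δ
t=5: Δ0=01011 Δ1=00011 | 1Δ
t=6: Δ0=00011 Δ1=01011 | 1Δ

2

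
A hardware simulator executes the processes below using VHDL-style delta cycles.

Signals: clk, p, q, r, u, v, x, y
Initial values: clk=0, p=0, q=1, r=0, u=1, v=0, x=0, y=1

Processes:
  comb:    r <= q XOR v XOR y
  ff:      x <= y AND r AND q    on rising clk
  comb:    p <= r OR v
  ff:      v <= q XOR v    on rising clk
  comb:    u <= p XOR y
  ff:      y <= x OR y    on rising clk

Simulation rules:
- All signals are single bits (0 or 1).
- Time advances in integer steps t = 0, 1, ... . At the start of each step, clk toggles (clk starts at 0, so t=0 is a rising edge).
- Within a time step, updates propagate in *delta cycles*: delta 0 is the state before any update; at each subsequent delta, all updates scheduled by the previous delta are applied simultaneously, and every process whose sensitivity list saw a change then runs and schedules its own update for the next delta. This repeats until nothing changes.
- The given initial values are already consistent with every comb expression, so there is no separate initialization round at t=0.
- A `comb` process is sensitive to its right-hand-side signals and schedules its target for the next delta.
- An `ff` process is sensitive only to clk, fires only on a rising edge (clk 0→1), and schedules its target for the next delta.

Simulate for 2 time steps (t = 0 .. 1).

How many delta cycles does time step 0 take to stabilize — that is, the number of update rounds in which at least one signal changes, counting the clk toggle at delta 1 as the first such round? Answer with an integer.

4

t=0 Δ0: q=1 r=0 x=0 u=1 y=1 p=0 clk=0 v=0
  Δ1: clk:0→1
  Δ2: v:0→1
  Δ3: r:0→1, p:0→1
  Δ4: u:1→0
  (4Δ to stable)
t=1 Δ0: q=1 r=1 x=0 u=0 y=1 p=1 clk=1 v=1
  Δ1: clk:1→0
  (1Δ to stable)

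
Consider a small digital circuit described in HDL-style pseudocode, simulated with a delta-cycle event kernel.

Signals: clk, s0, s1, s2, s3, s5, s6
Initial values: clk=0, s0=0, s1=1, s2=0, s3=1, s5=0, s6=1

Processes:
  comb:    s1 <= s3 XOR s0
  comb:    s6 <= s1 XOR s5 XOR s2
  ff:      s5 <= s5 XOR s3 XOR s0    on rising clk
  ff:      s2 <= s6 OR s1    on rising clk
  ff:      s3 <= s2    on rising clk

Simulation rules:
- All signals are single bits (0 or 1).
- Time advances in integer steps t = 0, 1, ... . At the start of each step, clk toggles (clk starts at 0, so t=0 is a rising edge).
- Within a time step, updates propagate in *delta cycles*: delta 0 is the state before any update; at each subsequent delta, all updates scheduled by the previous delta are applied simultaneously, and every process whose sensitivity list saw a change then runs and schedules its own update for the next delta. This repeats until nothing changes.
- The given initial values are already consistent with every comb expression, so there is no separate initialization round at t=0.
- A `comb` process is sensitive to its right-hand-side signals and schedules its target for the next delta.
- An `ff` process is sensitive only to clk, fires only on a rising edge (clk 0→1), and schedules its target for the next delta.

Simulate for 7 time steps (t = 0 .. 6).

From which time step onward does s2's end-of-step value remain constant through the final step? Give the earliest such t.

4

t=0 Δ0: clk=0 s0=0 s3=1 s6=1 s2=0 s1=1 s5=0
  Δ1: clk:0→1
  Δ2: s3:1→0, s2:0→1, s5:0→1
  Δ3: s1:1→0
  Δ4: s6:1→0
  (4Δ to stable)
t=1 Δ0: clk=1 s0=0 s3=0 s6=0 s2=1 s1=0 s5=1
  Δ1: clk:1→0
  (1Δ to stable)
t=2 Δ0: clk=0 s0=0 s3=0 s6=0 s2=1 s1=0 s5=1
  Δ1: clk:0→1
  Δ2: s3:0→1, s2:1→0
  Δ3: s6:0→1, s1:0→1
  Δ4: s6:1→0
  (4Δ to stable)
t=3 Δ0: clk=1 s0=0 s3=1 s6=0 s2=0 s1=1 s5=1
  Δ1: clk:1→0
  (1Δ to stable)
t=4 Δ0: clk=0 s0=0 s3=1 s6=0 s2=0 s1=1 s5=1
  Δ1: clk:0→1
  Δ2: s3:1→0, s2:0→1, s5:1→0
  Δ3: s1:1→0
  Δ4: s6:0→1
  (4Δ to stable)
t=5 Δ0: clk=1 s0=0 s3=0 s6=1 s2=1 s1=0 s5=0
  Δ1: clk:1→0
  (1Δ to stable)
t=6 Δ0: clk=0 s0=0 s3=0 s6=1 s2=1 s1=0 s5=0
  Δ1: clk:0→1
  Δ2: s3:0→1
  Δ3: s1:0→1
  Δ4: s6:1→0
  (4Δ to stable)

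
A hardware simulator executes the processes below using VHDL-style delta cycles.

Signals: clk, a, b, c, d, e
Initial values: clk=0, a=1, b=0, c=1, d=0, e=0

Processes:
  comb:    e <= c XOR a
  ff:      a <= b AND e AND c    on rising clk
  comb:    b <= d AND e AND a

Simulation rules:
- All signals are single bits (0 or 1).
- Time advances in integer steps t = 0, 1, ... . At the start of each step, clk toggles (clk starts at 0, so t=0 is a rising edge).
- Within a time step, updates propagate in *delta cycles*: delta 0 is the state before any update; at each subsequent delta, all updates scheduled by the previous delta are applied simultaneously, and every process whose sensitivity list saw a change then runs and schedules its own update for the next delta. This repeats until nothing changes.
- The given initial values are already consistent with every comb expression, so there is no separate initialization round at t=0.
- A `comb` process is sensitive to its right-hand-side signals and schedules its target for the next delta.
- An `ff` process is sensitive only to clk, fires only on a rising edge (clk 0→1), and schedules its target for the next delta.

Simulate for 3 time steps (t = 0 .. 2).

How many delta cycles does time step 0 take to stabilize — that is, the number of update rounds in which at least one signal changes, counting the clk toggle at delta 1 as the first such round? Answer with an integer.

[bits: a,d,clk,e,c,b]
t=0: Δ0=100010 Δ1=101010 Δ2=001010 Δ3=001110 | 3Δ
t=1: Δ0=001110 Δ1=000110 | 1Δ
t=2: Δ0=000110 Δ1=001110 | 1Δ

3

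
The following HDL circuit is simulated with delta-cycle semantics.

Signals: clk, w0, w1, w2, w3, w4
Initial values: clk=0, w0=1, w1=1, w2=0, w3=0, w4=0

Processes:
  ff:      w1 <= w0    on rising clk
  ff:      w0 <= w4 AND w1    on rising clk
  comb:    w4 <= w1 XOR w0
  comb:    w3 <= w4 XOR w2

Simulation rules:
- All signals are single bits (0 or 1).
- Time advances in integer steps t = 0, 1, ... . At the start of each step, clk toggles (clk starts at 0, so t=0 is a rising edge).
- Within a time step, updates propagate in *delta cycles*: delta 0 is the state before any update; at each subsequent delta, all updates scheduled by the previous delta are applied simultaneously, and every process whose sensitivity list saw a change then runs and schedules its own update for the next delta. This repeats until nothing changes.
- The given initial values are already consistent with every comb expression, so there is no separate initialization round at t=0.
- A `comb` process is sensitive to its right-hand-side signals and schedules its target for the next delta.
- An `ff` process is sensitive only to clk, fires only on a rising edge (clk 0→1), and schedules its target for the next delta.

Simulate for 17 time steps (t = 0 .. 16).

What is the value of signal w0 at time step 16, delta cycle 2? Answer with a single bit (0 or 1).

[bits: w3,w0,w1,clk,w4,w2]
t=0: Δ0=011000 Δ1=011100 Δ2=001100 Δ3=001110 Δ4=101110 | 4Δ
t=1: Δ0=101110 Δ1=101010 | 1Δ
t=2: Δ0=101010 Δ1=101110 Δ2=110110 | 2Δ
t=3: Δ0=110110 Δ1=110010 | 1Δ
t=4: Δ0=110010 Δ1=110110 Δ2=101110 | 2Δ
t=5: Δ0=101110 Δ1=101010 | 1Δ
t=6: Δ0=101010 Δ1=101110 Δ2=110110 | 2Δ
t=7: Δ0=110110 Δ1=110010 | 1Δ
t=8: Δ0=110010 Δ1=110110 Δ2=101110 | 2Δ
t=9: Δ0=101110 Δ1=101010 | 1Δ
t=10: Δ0=101010 Δ1=101110 Δ2=110110 | 2Δ
t=11: Δ0=110110 Δ1=110010 | 1Δ
t=12: Δ0=110010 Δ1=110110 Δ2=101110 | 2Δ
t=13: Δ0=101110 Δ1=101010 | 1Δ
t=14: Δ0=101010 Δ1=101110 Δ2=110110 | 2Δ
t=15: Δ0=110110 Δ1=110010 | 1Δ
t=16: Δ0=110010 Δ1=110110 Δ2=101110 | 2Δ

0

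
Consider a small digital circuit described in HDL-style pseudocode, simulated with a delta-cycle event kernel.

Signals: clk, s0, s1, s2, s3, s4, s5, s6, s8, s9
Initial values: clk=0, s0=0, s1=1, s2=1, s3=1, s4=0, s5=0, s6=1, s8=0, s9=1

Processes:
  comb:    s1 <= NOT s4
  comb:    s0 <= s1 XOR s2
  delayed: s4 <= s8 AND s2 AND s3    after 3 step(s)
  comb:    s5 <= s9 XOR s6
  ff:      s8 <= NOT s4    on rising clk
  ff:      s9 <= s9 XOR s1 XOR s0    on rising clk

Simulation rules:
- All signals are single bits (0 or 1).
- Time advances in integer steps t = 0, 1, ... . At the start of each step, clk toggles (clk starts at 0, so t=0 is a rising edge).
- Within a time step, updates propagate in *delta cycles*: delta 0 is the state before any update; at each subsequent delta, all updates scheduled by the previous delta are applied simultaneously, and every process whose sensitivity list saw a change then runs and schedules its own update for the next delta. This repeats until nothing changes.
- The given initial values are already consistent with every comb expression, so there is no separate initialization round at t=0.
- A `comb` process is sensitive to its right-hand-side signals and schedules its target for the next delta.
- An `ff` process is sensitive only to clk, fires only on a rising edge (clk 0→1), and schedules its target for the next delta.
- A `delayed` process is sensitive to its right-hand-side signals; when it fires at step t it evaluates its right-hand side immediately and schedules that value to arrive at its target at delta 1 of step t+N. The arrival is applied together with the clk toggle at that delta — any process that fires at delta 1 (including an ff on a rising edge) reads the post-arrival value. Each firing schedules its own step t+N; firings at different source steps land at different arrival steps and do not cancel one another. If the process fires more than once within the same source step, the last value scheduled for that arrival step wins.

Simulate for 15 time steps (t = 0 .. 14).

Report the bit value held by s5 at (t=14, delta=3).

0

[bits: s2,s8,clk,s1,s3,s0,s9,s5,s6,s4]
t=0: Δ0=1001101010 Δ1=1011101010 Δ2=1111100010 Δ3=1111100110 | 3Δ
t=1: Δ0=1111100110 Δ1=1101100110 | 1Δ
t=2: Δ0=1101100110 Δ1=1111100110 Δ2=1111101110 Δ3=1111101010 | 3Δ
t=3: Δ0=1111101010 Δ1=1101101011 Δ2=1100101011 Δ3=1100111011 | 3Δ
t=4: Δ0=1100111011 Δ1=1110111011 Δ2=1010110011 Δ3=1010110111 | 3Δ
t=5: Δ0=1010110111 Δ1=1000110111 | 1Δ
t=6: Δ0=1000110111 Δ1=1010110111 Δ2=1010111111 Δ3=1010111011 | 3Δ
t=7: Δ0=1010111011 Δ1=1000111010 Δ2=1001111010 Δ3=1001101010 | 3Δ
t=8: Δ0=1001101010 Δ1=1011101010 Δ2=1111100010 Δ3=1111100110 | 3Δ
t=9: Δ0=1111100110 Δ1=1101100110 | 1Δ
t=10: Δ0=1101100110 Δ1=1111100110 Δ2=1111101110 Δ3=1111101010 | 3Δ
t=11: Δ0=1111101010 Δ1=1101101011 Δ2=1100101011 Δ3=1100111011 | 3Δ
t=12: Δ0=1100111011 Δ1=1110111011 Δ2=1010110011 Δ3=1010110111 | 3Δ
t=13: Δ0=1010110111 Δ1=1000110111 | 1Δ
t=14: Δ0=1000110111 Δ1=1010110111 Δ2=1010111111 Δ3=1010111011 | 3Δ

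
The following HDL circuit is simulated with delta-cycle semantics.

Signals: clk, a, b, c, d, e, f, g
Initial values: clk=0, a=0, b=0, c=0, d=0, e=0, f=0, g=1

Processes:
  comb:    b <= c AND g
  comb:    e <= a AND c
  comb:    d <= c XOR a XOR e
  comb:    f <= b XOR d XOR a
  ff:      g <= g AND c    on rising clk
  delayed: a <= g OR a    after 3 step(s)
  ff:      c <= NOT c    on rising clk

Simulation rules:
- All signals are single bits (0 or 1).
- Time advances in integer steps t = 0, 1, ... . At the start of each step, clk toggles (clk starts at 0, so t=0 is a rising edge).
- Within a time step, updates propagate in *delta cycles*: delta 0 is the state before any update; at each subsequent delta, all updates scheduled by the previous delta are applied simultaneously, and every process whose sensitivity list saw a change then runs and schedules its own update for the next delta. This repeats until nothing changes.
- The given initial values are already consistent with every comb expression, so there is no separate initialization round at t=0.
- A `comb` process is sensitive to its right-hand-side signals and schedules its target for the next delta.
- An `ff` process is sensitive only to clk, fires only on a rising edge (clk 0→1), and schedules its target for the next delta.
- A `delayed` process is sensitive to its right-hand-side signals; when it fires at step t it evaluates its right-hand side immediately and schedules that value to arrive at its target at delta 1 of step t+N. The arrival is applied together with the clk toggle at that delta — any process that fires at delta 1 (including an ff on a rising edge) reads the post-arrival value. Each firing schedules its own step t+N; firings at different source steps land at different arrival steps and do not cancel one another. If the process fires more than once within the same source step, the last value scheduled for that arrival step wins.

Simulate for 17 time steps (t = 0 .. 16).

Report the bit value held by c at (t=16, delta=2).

1

t=0 Δ0: e=0 clk=0 b=0 g=1 c=0 d=0 f=0 a=0
  Δ1: clk:0→1
  Δ2: g:1→0, c:0→1
  Δ3: d:0→1
  Δ4: f:0→1
  (4Δ to stable)
t=1 Δ0: e=0 clk=1 b=0 g=0 c=1 d=1 f=1 a=0
  Δ1: clk:1→0
  (1Δ to stable)
t=2 Δ0: e=0 clk=0 b=0 g=0 c=1 d=1 f=1 a=0
  Δ1: clk:0→1
  Δ2: c:1→0
  Δ3: d:1→0
  Δ4: f:1→0
  (4Δ to stable)
t=3 Δ0: e=0 clk=1 b=0 g=0 c=0 d=0 f=0 a=0
  Δ1: clk:1→0
  (1Δ to stable)
t=4 Δ0: e=0 clk=0 b=0 g=0 c=0 d=0 f=0 a=0
  Δ1: clk:0→1
  Δ2: c:0→1
  Δ3: d:0→1
  Δ4: f:0→1
  (4Δ to stable)
t=5 Δ0: e=0 clk=1 b=0 g=0 c=1 d=1 f=1 a=0
  Δ1: clk:1→0
  (1Δ to stable)
t=6 Δ0: e=0 clk=0 b=0 g=0 c=1 d=1 f=1 a=0
  Δ1: clk:0→1
  Δ2: c:1→0
  Δ3: d:1→0
  Δ4: f:1→0
  (4Δ to stable)
t=7 Δ0: e=0 clk=1 b=0 g=0 c=0 d=0 f=0 a=0
  Δ1: clk:1→0
  (1Δ to stable)
t=8 Δ0: e=0 clk=0 b=0 g=0 c=0 d=0 f=0 a=0
  Δ1: clk:0→1
  Δ2: c:0→1
  Δ3: d:0→1
  Δ4: f:0→1
  (4Δ to stable)
t=9 Δ0: e=0 clk=1 b=0 g=0 c=1 d=1 f=1 a=0
  Δ1: clk:1→0
  (1Δ to stable)
t=10 Δ0: e=0 clk=0 b=0 g=0 c=1 d=1 f=1 a=0
  Δ1: clk:0→1
  Δ2: c:1→0
  Δ3: d:1→0
  Δ4: f:1→0
  (4Δ to stable)
t=11 Δ0: e=0 clk=1 b=0 g=0 c=0 d=0 f=0 a=0
  Δ1: clk:1→0
  (1Δ to stable)
t=12 Δ0: e=0 clk=0 b=0 g=0 c=0 d=0 f=0 a=0
  Δ1: clk:0→1
  Δ2: c:0→1
  Δ3: d:0→1
  Δ4: f:0→1
  (4Δ to stable)
t=13 Δ0: e=0 clk=1 b=0 g=0 c=1 d=1 f=1 a=0
  Δ1: clk:1→0
  (1Δ to stable)
t=14 Δ0: e=0 clk=0 b=0 g=0 c=1 d=1 f=1 a=0
  Δ1: clk:0→1
  Δ2: c:1→0
  Δ3: d:1→0
  Δ4: f:1→0
  (4Δ to stable)
t=15 Δ0: e=0 clk=1 b=0 g=0 c=0 d=0 f=0 a=0
  Δ1: clk:1→0
  (1Δ to stable)
t=16 Δ0: e=0 clk=0 b=0 g=0 c=0 d=0 f=0 a=0
  Δ1: clk:0→1
  Δ2: c:0→1
  Δ3: d:0→1
  Δ4: f:0→1
  (4Δ to stable)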